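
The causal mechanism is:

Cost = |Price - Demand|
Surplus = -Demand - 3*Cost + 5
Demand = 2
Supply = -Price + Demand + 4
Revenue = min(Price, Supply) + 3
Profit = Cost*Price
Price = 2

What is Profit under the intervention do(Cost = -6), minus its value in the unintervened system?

Under do(Cost=-6), the mechanism Cost = |Price - Demand| is discarded; Cost is fixed at -6.
Profit = Cost*Price  [with Cost=-6, Price=2]  = -12
Without intervention: Cost = |Price - Demand|  [with Price=2, Demand=2]  = 0; Profit = Cost*Price  [with Cost=0, Price=2]  = 0.
Change = -12 − 0 = -12.

-12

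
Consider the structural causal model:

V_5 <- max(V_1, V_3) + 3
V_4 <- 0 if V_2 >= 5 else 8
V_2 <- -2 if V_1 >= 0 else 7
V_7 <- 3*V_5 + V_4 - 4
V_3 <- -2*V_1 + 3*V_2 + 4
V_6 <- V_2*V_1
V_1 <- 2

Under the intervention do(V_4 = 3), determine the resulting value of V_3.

Under do(V_4=3), the mechanism V_4 <- 0 if V_2 >= 5 else 8 is discarded; V_4 is fixed at 3.
Since V_3 is not a descendant of the intervened variable, it is unaffected.
V_2 = -2 if V_1 >= 0 else 7  [with V_1=2]  = -2
V_3 = -2*V_1 + 3*V_2 + 4  [with V_1=2, V_2=-2]  = -6

-6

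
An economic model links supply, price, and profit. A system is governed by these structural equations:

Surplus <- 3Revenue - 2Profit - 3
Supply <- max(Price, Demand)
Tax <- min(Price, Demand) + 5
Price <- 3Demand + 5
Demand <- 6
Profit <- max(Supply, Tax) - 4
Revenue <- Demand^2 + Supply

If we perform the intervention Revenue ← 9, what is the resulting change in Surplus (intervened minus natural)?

-150

The intervention breaks the incoming arrows to Revenue: Revenue <- Demand^2 + Supply no longer applies, and Revenue = 9.
Price = 3Demand + 5  [with Demand=6]  = 23
Supply = max(Price, Demand)  [with Price=23, Demand=6]  = 23
Tax = min(Price, Demand) + 5  [with Price=23, Demand=6]  = 11
Profit = max(Supply, Tax) - 4  [with Supply=23, Tax=11]  = 19
Surplus = 3Revenue - 2Profit - 3  [with Revenue=9, Profit=19]  = -14
Without intervention: Price = 3Demand + 5  [with Demand=6]  = 23; Supply = max(Price, Demand)  [with Price=23, Demand=6]  = 23; Revenue = Demand^2 + Supply  [with Demand=6, Supply=23]  = 59; Tax = min(Price, Demand) + 5  [with Price=23, Demand=6]  = 11; Profit = max(Supply, Tax) - 4  [with Supply=23, Tax=11]  = 19; Surplus = 3Revenue - 2Profit - 3  [with Revenue=59, Profit=19]  = 136.
Change = -14 − 136 = -150.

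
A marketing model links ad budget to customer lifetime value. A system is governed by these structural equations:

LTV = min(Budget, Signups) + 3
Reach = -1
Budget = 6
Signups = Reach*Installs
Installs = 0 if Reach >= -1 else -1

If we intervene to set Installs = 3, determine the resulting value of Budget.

6

Under do(Installs=3), the mechanism Installs = 0 if Reach >= -1 else -1 is discarded; Installs is fixed at 3.
Budget is not downstream of the intervention, so its value is determined by the original equations.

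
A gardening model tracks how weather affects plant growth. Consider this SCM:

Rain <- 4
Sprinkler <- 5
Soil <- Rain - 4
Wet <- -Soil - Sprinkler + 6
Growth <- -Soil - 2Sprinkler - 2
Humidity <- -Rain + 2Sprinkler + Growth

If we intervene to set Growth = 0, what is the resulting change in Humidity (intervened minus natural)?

The intervention breaks the incoming arrows to Growth: Growth <- -Soil - 2Sprinkler - 2 no longer applies, and Growth = 0.
Humidity = -Rain + 2Sprinkler + Growth  [with Rain=4, Sprinkler=5, Growth=0]  = 6
Without intervention: Soil = Rain - 4  [with Rain=4]  = 0; Growth = -Soil - 2Sprinkler - 2  [with Soil=0, Sprinkler=5]  = -12; Humidity = -Rain + 2Sprinkler + Growth  [with Rain=4, Sprinkler=5, Growth=-12]  = -6.
Change = 6 − (-6) = 12.

12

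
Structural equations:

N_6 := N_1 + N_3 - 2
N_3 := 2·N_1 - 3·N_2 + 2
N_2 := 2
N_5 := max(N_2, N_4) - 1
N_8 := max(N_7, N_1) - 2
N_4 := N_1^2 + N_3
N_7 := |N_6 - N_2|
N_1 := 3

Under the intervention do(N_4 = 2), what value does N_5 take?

1

Intervening sets N_4 = 2 and removes its equation (N_4 := N_1^2 + N_3).
N_5 = max(N_2, N_4) - 1  [with N_2=2, N_4=2]  = 1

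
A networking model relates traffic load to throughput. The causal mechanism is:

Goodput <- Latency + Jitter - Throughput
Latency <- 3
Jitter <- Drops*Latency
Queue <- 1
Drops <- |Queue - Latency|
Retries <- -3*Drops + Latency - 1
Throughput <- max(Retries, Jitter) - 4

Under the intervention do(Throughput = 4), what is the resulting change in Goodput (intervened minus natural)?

-2

Intervening sets Throughput = 4 and removes its equation (Throughput <- max(Retries, Jitter) - 4).
Drops = |Queue - Latency|  [with Queue=1, Latency=3]  = 2
Jitter = Drops*Latency  [with Drops=2, Latency=3]  = 6
Goodput = Latency + Jitter - Throughput  [with Latency=3, Jitter=6, Throughput=4]  = 5
Without intervention: Drops = |Queue - Latency|  [with Queue=1, Latency=3]  = 2; Retries = -3*Drops + Latency - 1  [with Drops=2, Latency=3]  = -4; Jitter = Drops*Latency  [with Drops=2, Latency=3]  = 6; Throughput = max(Retries, Jitter) - 4  [with Retries=-4, Jitter=6]  = 2; Goodput = Latency + Jitter - Throughput  [with Latency=3, Jitter=6, Throughput=2]  = 7.
Change = 5 − 7 = -2.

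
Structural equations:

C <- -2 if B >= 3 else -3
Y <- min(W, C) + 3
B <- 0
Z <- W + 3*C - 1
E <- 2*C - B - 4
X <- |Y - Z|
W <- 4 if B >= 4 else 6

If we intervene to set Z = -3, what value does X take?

Intervening sets Z = -3 and removes its equation (Z <- W + 3*C - 1).
C = -2 if B >= 3 else -3  [with B=0]  = -3
W = 4 if B >= 4 else 6  [with B=0]  = 6
Y = min(W, C) + 3  [with W=6, C=-3]  = 0
X = |Y - Z|  [with Y=0, Z=-3]  = 3

3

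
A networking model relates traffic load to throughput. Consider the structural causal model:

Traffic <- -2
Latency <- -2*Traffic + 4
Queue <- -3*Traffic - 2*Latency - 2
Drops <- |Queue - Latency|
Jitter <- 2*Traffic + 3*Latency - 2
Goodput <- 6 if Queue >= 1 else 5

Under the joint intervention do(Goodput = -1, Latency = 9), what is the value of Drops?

Under do(Goodput = -1, Latency = 9), each intervened variable's structural equation is replaced by its fixed value.
Queue = -3*Traffic - 2*Latency - 2  [with Traffic=-2, Latency=9]  = -14
Drops = |Queue - Latency|  [with Queue=-14, Latency=9]  = 23

23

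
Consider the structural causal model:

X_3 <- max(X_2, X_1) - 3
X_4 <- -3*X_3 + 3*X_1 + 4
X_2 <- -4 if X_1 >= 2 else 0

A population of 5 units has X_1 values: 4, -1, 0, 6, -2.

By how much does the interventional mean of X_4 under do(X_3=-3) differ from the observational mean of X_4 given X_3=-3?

Every unit gets X_3=-3 under the intervention. X_4 values become 25, 10, 13, 31, 7; E[X_4|do(X_3=-3)] = 17.2.
Conditioning on X_3=-3 selects the 3 unit(s) with X_1 ∈ {-1, 0, -2}. Their X_4 values: 10, 13, 7. Mean = 10.
Difference = 17.2 − 10 = 7.2.

7.2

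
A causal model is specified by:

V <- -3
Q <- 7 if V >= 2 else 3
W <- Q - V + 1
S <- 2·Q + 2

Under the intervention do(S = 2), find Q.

3

The intervention breaks the incoming arrows to S: S <- 2·Q + 2 no longer applies, and S = 2.
Since Q is not a descendant of the intervened variable, it is unaffected.
Q = 7 if V >= 2 else 3  [with V=-3]  = 3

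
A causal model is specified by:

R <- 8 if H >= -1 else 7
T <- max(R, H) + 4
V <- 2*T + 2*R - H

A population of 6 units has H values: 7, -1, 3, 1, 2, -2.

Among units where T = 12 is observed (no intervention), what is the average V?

37.6

Conditioning on T=12 selects the 5 unit(s) with H ∈ {7, -1, 3, 1, 2}. Their V values: 33, 41, 37, 39, 38. Mean = 37.6.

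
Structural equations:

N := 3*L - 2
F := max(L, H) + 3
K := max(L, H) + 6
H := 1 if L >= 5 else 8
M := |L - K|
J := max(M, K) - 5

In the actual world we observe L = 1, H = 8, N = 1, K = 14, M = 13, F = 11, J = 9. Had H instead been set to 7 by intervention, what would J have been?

8

Under do(H=7), the mechanism H := 1 if L >= 5 else 8 is discarded; H is fixed at 7.
K = max(L, H) + 6  [with L=1, H=7]  = 13
M = |L - K|  [with L=1, K=13]  = 12
J = max(M, K) - 5  [with M=12, K=13]  = 8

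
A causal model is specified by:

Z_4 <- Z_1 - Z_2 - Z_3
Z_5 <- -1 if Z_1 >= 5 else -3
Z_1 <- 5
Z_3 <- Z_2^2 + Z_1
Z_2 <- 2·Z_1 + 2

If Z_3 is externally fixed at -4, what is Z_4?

-3

The intervention breaks the incoming arrows to Z_3: Z_3 <- Z_2^2 + Z_1 no longer applies, and Z_3 = -4.
Z_2 = 2·Z_1 + 2  [with Z_1=5]  = 12
Z_4 = Z_1 - Z_2 - Z_3  [with Z_1=5, Z_2=12, Z_3=-4]  = -3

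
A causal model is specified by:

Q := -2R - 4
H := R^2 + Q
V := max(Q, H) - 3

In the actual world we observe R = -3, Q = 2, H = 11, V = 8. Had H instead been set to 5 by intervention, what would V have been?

2

The intervention breaks the incoming arrows to H: H := R^2 + Q no longer applies, and H = 5.
Q = -2R - 4  [with R=-3]  = 2
V = max(Q, H) - 3  [with Q=2, H=5]  = 2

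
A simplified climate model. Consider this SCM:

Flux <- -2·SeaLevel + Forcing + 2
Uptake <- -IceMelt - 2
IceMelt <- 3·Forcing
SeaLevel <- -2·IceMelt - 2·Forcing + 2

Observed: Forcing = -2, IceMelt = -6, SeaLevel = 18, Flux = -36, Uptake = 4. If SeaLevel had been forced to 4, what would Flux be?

-8

The intervention breaks the incoming arrows to SeaLevel: SeaLevel <- -2·IceMelt - 2·Forcing + 2 no longer applies, and SeaLevel = 4.
Flux = -2·SeaLevel + Forcing + 2  [with SeaLevel=4, Forcing=-2]  = -8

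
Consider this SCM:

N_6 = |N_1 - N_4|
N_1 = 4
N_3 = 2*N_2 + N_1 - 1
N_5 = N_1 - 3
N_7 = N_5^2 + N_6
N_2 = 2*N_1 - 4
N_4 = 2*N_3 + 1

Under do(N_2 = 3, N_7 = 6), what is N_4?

19

Under do(N_2 = 3, N_7 = 6), each intervened variable's structural equation is replaced by its fixed value.
N_3 = 2*N_2 + N_1 - 1  [with N_2=3, N_1=4]  = 9
N_4 = 2*N_3 + 1  [with N_3=9]  = 19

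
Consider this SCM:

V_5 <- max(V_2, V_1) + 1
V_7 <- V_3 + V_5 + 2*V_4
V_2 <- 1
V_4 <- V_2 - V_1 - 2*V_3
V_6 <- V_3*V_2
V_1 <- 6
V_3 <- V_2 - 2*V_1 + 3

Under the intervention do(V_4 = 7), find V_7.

13

The intervention breaks the incoming arrows to V_4: V_4 <- V_2 - V_1 - 2*V_3 no longer applies, and V_4 = 7.
V_3 = V_2 - 2*V_1 + 3  [with V_2=1, V_1=6]  = -8
V_5 = max(V_2, V_1) + 1  [with V_2=1, V_1=6]  = 7
V_7 = V_3 + V_5 + 2*V_4  [with V_3=-8, V_5=7, V_4=7]  = 13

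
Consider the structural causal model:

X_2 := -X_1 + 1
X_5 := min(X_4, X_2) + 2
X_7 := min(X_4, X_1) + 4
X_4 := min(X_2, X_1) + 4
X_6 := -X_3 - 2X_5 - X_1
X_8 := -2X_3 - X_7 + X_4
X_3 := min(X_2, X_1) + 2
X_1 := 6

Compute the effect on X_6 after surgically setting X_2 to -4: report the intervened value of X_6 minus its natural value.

-3

Under do(X_2=-4), the mechanism X_2 := -X_1 + 1 is discarded; X_2 is fixed at -4.
X_3 = min(X_2, X_1) + 2  [with X_2=-4, X_1=6]  = -2
X_4 = min(X_2, X_1) + 4  [with X_2=-4, X_1=6]  = 0
X_5 = min(X_4, X_2) + 2  [with X_4=0, X_2=-4]  = -2
X_6 = -X_3 - 2X_5 - X_1  [with X_3=-2, X_5=-2, X_1=6]  = 0
Without intervention: X_2 = -X_1 + 1  [with X_1=6]  = -5; X_3 = min(X_2, X_1) + 2  [with X_2=-5, X_1=6]  = -3; X_4 = min(X_2, X_1) + 4  [with X_2=-5, X_1=6]  = -1; X_5 = min(X_4, X_2) + 2  [with X_4=-1, X_2=-5]  = -3; X_6 = -X_3 - 2X_5 - X_1  [with X_3=-3, X_5=-3, X_1=6]  = 3.
Change = 0 − 3 = -3.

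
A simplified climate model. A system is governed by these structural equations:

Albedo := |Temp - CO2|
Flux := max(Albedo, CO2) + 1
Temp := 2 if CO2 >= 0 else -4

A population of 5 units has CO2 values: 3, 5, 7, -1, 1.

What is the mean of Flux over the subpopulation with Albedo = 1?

3

Conditioning on Albedo=1 selects the 2 unit(s) with CO2 ∈ {3, 1}. Their Flux values: 4, 2. Mean = 3.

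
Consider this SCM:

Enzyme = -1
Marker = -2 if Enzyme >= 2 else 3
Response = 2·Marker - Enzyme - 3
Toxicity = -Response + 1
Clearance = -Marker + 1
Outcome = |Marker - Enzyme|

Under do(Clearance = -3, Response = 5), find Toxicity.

Under do(Clearance = -3, Response = 5), each intervened variable's structural equation is replaced by its fixed value.
Toxicity = -Response + 1  [with Response=5]  = -4

-4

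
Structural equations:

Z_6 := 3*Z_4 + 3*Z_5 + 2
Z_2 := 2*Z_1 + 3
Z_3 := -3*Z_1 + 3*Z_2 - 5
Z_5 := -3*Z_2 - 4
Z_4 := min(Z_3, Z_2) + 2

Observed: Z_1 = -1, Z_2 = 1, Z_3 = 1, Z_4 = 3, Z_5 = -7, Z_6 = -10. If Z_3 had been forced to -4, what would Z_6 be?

The intervention breaks the incoming arrows to Z_3: Z_3 := -3*Z_1 + 3*Z_2 - 5 no longer applies, and Z_3 = -4.
Z_2 = 2*Z_1 + 3  [with Z_1=-1]  = 1
Z_4 = min(Z_3, Z_2) + 2  [with Z_3=-4, Z_2=1]  = -2
Z_5 = -3*Z_2 - 4  [with Z_2=1]  = -7
Z_6 = 3*Z_4 + 3*Z_5 + 2  [with Z_4=-2, Z_5=-7]  = -25

-25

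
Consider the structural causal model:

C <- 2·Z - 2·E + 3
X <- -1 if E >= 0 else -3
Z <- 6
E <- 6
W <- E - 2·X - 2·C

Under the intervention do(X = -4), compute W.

8

do(X=-4) replaces the equation X <- -1 if E >= 0 else -3 with the constant X = -4.
C = 2·Z - 2·E + 3  [with Z=6, E=6]  = 3
W = E - 2·X - 2·C  [with E=6, X=-4, C=3]  = 8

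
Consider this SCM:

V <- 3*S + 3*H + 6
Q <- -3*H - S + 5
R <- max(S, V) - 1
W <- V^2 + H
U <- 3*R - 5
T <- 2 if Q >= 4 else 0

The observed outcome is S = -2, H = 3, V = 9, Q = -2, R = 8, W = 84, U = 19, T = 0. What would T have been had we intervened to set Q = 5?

do(Q=5) replaces the equation Q <- -3*H - S + 5 with the constant Q = 5.
T = 2 if Q >= 4 else 0  [with Q=5]  = 2

2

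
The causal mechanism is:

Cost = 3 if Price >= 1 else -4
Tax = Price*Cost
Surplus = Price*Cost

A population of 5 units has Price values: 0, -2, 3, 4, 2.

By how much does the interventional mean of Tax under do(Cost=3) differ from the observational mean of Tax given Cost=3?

Under do(Cost=3), Cost's equation is replaced by Cost=3 for every unit. Per-unit Tax: 0, -6, 9, 12, 6. Mean = 4.2.
E[Tax|Cost=3] averages over only the 3 units with Cost=3 (Price = 3, 4, 2): Tax = 9, 12, 6, mean 9.
Difference = 4.2 − 9 = -4.8.

-4.8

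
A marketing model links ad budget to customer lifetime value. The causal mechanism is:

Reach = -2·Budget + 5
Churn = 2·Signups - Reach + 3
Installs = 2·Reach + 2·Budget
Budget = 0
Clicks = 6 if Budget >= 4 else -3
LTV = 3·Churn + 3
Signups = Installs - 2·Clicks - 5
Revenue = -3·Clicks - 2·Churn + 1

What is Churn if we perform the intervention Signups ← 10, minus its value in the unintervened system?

-2

The intervention breaks the incoming arrows to Signups: Signups = Installs - 2·Clicks - 5 no longer applies, and Signups = 10.
Reach = -2·Budget + 5  [with Budget=0]  = 5
Churn = 2·Signups - Reach + 3  [with Signups=10, Reach=5]  = 18
Without intervention: Reach = -2·Budget + 5  [with Budget=0]  = 5; Clicks = 6 if Budget >= 4 else -3  [with Budget=0]  = -3; Installs = 2·Reach + 2·Budget  [with Reach=5, Budget=0]  = 10; Signups = Installs - 2·Clicks - 5  [with Installs=10, Clicks=-3]  = 11; Churn = 2·Signups - Reach + 3  [with Signups=11, Reach=5]  = 20.
Change = 18 − 20 = -2.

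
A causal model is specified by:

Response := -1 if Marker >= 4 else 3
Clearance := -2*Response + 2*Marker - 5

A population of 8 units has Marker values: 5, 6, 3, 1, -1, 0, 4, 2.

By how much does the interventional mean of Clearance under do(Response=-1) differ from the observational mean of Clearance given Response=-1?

Under do(Response=-1), Response's equation is replaced by Response=-1 for every unit. Per-unit Clearance: 7, 9, 3, -1, -5, -3, 5, 1. Mean = 2.
Observing Response=-1 restricts to units where Response's equation naturally yields -1: Marker ∈ {5, 6, 4}. In that subpopulation Clearance = 7, 9, 5, mean 7.
Difference = 2 − 7 = -5.

-5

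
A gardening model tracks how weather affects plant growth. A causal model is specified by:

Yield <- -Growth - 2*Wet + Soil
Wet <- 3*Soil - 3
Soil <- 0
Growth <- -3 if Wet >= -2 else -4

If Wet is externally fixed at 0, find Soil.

Under do(Wet=0), the mechanism Wet <- 3*Soil - 3 is discarded; Wet is fixed at 0.
Soil is not downstream of the intervention, so its value is determined by the original equations.

0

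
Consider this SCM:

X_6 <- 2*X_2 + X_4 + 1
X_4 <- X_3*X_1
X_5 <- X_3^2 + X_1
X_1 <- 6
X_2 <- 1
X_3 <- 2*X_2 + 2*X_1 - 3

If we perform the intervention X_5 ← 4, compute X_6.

69

The intervention breaks the incoming arrows to X_5: X_5 <- X_3^2 + X_1 no longer applies, and X_5 = 4.
Since X_6 is not a descendant of the intervened variable, it is unaffected.
X_3 = 2*X_2 + 2*X_1 - 3  [with X_2=1, X_1=6]  = 11
X_4 = X_3*X_1  [with X_3=11, X_1=6]  = 66
X_6 = 2*X_2 + X_4 + 1  [with X_2=1, X_4=66]  = 69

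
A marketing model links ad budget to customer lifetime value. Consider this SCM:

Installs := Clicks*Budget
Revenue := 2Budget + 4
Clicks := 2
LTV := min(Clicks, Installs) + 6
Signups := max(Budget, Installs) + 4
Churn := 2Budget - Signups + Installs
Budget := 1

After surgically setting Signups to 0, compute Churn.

4

Intervening sets Signups = 0 and removes its equation (Signups := max(Budget, Installs) + 4).
Installs = Clicks*Budget  [with Clicks=2, Budget=1]  = 2
Churn = 2Budget - Signups + Installs  [with Budget=1, Signups=0, Installs=2]  = 4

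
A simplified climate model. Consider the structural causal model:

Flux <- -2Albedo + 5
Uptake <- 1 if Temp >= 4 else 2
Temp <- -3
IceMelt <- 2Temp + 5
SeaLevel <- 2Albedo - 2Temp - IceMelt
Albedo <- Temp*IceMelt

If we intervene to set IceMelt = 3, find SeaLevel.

Under do(IceMelt=3), the mechanism IceMelt <- 2Temp + 5 is discarded; IceMelt is fixed at 3.
Albedo = Temp*IceMelt  [with Temp=-3, IceMelt=3]  = -9
SeaLevel = 2Albedo - 2Temp - IceMelt  [with Albedo=-9, Temp=-3, IceMelt=3]  = -15

-15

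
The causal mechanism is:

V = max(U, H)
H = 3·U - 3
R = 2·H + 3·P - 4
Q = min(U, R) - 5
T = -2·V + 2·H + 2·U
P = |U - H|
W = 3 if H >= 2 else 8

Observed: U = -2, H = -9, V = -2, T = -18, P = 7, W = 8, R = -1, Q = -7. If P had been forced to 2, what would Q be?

-21

do(P=2) replaces the equation P = |U - H| with the constant P = 2.
H = 3·U - 3  [with U=-2]  = -9
R = 2·H + 3·P - 4  [with H=-9, P=2]  = -16
Q = min(U, R) - 5  [with U=-2, R=-16]  = -21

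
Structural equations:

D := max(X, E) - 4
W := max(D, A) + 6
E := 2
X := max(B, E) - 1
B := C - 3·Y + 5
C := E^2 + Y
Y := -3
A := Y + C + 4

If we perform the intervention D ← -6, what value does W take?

8

do(D=-6) replaces the equation D := max(X, E) - 4 with the constant D = -6.
C = E^2 + Y  [with E=2, Y=-3]  = 1
A = Y + C + 4  [with Y=-3, C=1]  = 2
W = max(D, A) + 6  [with D=-6, A=2]  = 8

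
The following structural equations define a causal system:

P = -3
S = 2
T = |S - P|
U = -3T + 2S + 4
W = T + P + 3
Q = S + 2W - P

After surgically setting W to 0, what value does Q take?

The intervention breaks the incoming arrows to W: W = T + P + 3 no longer applies, and W = 0.
Q = S + 2W - P  [with S=2, W=0, P=-3]  = 5

5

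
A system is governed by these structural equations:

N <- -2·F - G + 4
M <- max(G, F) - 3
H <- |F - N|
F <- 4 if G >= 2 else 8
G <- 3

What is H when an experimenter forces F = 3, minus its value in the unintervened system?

-3

do(F=3) replaces the equation F <- 4 if G >= 2 else 8 with the constant F = 3.
N = -2·F - G + 4  [with F=3, G=3]  = -5
H = |F - N|  [with F=3, N=-5]  = 8
Without intervention: F = 4 if G >= 2 else 8  [with G=3]  = 4; N = -2·F - G + 4  [with F=4, G=3]  = -7; H = |F - N|  [with F=4, N=-7]  = 11.
Change = 8 − 11 = -3.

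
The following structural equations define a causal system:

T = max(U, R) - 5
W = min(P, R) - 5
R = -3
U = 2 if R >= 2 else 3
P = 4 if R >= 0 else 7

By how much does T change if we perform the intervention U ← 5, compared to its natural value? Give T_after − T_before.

The intervention breaks the incoming arrows to U: U = 2 if R >= 2 else 3 no longer applies, and U = 5.
T = max(U, R) - 5  [with U=5, R=-3]  = 0
Without intervention: U = 2 if R >= 2 else 3  [with R=-3]  = 3; T = max(U, R) - 5  [with U=3, R=-3]  = -2.
Change = 0 − (-2) = 2.

2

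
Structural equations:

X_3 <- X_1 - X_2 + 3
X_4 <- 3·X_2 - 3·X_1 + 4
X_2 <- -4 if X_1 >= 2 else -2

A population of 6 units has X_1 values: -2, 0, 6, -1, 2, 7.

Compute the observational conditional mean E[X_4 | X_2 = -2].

1

Conditioning on X_2=-2 selects the 3 unit(s) with X_1 ∈ {-2, 0, -1}. Their X_4 values: 4, -2, 1. Mean = 1.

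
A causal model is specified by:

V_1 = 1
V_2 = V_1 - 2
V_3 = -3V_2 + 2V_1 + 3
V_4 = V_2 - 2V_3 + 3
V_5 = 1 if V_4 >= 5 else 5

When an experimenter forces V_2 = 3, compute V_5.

1

do(V_2=3) replaces the equation V_2 = V_1 - 2 with the constant V_2 = 3.
V_3 = -3V_2 + 2V_1 + 3  [with V_2=3, V_1=1]  = -4
V_4 = V_2 - 2V_3 + 3  [with V_2=3, V_3=-4]  = 14
V_5 = 1 if V_4 >= 5 else 5  [with V_4=14]  = 1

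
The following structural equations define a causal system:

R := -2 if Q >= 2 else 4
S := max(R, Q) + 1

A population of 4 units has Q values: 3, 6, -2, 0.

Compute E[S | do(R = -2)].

2.75

The intervention sets R=-2 in all 4 units regardless of Q. Recomputing S per unit gives 4, 7, -1, 1; average 2.75.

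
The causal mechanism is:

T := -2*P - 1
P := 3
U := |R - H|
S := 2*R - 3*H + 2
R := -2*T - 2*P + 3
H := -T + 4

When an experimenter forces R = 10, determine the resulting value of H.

The intervention breaks the incoming arrows to R: R := -2*T - 2*P + 3 no longer applies, and R = 10.
H is not downstream of the intervention, so its value is determined by the original equations.
T = -2*P - 1  [with P=3]  = -7
H = -T + 4  [with T=-7]  = 11

11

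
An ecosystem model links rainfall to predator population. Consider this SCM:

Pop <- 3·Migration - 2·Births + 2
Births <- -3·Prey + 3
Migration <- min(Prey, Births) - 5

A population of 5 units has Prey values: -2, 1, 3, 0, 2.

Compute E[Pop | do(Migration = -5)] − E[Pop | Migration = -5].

1.8

do(Migration=-5) breaks Migration's dependence on Prey. With Migration=-5 fixed, Pop across the units is -31, -13, -1, -19, -7, mean -14.2.
Conditioning on Migration=-5 selects the 2 unit(s) with Prey ∈ {1, 0}. Their Pop values: -13, -19. Mean = -16.
Difference = -14.2 − (-16) = 1.8.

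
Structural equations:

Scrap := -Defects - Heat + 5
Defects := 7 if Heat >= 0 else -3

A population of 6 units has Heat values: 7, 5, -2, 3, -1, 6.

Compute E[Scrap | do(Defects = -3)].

5

The intervention sets Defects=-3 in all 6 units regardless of Heat. Recomputing Scrap per unit gives 1, 3, 10, 5, 9, 2; average 5.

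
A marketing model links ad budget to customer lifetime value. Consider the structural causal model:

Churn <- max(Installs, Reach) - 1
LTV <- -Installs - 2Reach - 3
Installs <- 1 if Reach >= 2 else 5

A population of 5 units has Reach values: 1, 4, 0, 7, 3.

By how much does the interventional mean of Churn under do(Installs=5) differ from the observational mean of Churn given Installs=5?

do(Installs=5) breaks Installs's dependence on Reach. With Installs=5 fixed, Churn across the units is 4, 4, 4, 6, 4, mean 4.4.
Conditioning on Installs=5 selects the 2 unit(s) with Reach ∈ {1, 0}. Their Churn values: 4, 4. Mean = 4.
Difference = 4.4 − 4 = 0.4.

0.4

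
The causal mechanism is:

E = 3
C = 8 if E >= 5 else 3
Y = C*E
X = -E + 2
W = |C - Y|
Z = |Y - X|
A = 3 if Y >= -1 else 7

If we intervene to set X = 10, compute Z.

Under do(X=10), the mechanism X = -E + 2 is discarded; X is fixed at 10.
C = 8 if E >= 5 else 3  [with E=3]  = 3
Y = C*E  [with C=3, E=3]  = 9
Z = |Y - X|  [with Y=9, X=10]  = 1

1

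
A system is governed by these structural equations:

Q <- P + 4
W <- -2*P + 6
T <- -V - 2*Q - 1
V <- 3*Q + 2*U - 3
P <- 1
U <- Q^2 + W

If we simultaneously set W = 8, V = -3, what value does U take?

33

The joint intervention fixes W = 8, V = -3, removing each variable's own equation.
Q = P + 4  [with P=1]  = 5
U = Q^2 + W  [with Q=5, W=8]  = 33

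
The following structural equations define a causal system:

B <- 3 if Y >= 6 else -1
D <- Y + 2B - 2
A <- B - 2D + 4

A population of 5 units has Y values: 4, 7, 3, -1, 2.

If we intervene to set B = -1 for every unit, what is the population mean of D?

-1

Every unit gets B=-1 under the intervention. D values become 0, 3, -1, -5, -2; E[D|do(B=-1)] = -1.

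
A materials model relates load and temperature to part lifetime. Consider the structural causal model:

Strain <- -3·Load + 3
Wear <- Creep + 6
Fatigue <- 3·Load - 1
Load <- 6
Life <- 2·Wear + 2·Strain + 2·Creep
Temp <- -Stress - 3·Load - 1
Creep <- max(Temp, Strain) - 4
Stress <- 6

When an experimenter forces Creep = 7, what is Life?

10

do(Creep=7) replaces the equation Creep <- max(Temp, Strain) - 4 with the constant Creep = 7.
Strain = -3·Load + 3  [with Load=6]  = -15
Wear = Creep + 6  [with Creep=7]  = 13
Life = 2·Wear + 2·Strain + 2·Creep  [with Wear=13, Strain=-15, Creep=7]  = 10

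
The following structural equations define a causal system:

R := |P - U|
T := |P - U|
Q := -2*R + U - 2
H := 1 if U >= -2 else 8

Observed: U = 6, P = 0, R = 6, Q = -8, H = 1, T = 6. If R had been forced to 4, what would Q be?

-4

The intervention breaks the incoming arrows to R: R := |P - U| no longer applies, and R = 4.
Q = -2*R + U - 2  [with R=4, U=6]  = -4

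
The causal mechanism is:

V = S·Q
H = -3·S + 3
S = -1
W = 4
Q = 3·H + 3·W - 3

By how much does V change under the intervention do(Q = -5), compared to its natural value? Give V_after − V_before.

32

Intervening sets Q = -5 and removes its equation (Q = 3·H + 3·W - 3).
V = S·Q  [with S=-1, Q=-5]  = 5
Without intervention: H = -3·S + 3  [with S=-1]  = 6; Q = 3·H + 3·W - 3  [with H=6, W=4]  = 27; V = S·Q  [with S=-1, Q=27]  = -27.
Change = 5 − (-27) = 32.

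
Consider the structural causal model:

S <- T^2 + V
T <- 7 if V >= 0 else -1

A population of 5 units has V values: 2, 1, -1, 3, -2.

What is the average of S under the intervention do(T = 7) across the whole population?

Every unit gets T=7 under the intervention. S values become 51, 50, 48, 52, 47; E[S|do(T=7)] = 49.6.

49.6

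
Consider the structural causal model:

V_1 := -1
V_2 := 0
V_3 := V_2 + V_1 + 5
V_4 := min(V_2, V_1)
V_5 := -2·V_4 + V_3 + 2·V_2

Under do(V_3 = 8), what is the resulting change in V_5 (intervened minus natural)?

4

do(V_3=8) replaces the equation V_3 := V_2 + V_1 + 5 with the constant V_3 = 8.
V_4 = min(V_2, V_1)  [with V_2=0, V_1=-1]  = -1
V_5 = -2·V_4 + V_3 + 2·V_2  [with V_4=-1, V_3=8, V_2=0]  = 10
Without intervention: V_3 = V_2 + V_1 + 5  [with V_2=0, V_1=-1]  = 4; V_4 = min(V_2, V_1)  [with V_2=0, V_1=-1]  = -1; V_5 = -2·V_4 + V_3 + 2·V_2  [with V_4=-1, V_3=4, V_2=0]  = 6.
Change = 10 − 6 = 4.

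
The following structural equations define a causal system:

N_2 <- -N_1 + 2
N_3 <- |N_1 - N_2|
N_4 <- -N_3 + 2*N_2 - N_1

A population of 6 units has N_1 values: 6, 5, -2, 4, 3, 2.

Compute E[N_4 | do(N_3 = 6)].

The intervention sets N_3=6 in all 6 units regardless of N_1. Recomputing N_4 per unit gives -20, -17, 4, -14, -11, -8; average -11.

-11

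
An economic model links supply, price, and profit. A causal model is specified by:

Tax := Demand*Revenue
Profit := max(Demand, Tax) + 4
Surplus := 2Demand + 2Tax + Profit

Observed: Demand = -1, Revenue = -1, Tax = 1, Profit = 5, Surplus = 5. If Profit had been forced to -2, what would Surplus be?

Intervening sets Profit = -2 and removes its equation (Profit := max(Demand, Tax) + 4).
Tax = Demand*Revenue  [with Demand=-1, Revenue=-1]  = 1
Surplus = 2Demand + 2Tax + Profit  [with Demand=-1, Tax=1, Profit=-2]  = -2

-2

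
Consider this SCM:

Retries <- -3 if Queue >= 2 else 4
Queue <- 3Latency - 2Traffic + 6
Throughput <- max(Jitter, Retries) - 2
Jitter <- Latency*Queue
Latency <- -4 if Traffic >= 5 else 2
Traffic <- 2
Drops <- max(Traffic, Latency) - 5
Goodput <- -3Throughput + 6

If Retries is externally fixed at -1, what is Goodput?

-36

do(Retries=-1) replaces the equation Retries <- -3 if Queue >= 2 else 4 with the constant Retries = -1.
Latency = -4 if Traffic >= 5 else 2  [with Traffic=2]  = 2
Queue = 3Latency - 2Traffic + 6  [with Latency=2, Traffic=2]  = 8
Jitter = Latency*Queue  [with Latency=2, Queue=8]  = 16
Throughput = max(Jitter, Retries) - 2  [with Jitter=16, Retries=-1]  = 14
Goodput = -3Throughput + 6  [with Throughput=14]  = -36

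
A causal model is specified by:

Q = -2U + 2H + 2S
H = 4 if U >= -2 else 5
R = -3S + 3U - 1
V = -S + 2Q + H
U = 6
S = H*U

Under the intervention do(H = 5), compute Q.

Under do(H=5), the mechanism H = 4 if U >= -2 else 5 is discarded; H is fixed at 5.
S = H*U  [with H=5, U=6]  = 30
Q = -2U + 2H + 2S  [with U=6, H=5, S=30]  = 58

58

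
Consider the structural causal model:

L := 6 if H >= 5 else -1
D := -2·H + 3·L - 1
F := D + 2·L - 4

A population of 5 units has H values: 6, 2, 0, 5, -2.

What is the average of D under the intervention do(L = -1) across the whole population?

-8.4

Every unit gets L=-1 under the intervention. D values become -16, -8, -4, -14, 0; E[D|do(L=-1)] = -8.4.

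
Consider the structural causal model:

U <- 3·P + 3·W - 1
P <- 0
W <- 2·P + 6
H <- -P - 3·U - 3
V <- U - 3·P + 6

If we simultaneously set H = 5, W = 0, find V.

5

The joint intervention fixes H = 5, W = 0, removing each variable's own equation.
U = 3·P + 3·W - 1  [with P=0, W=0]  = -1
V = U - 3·P + 6  [with U=-1, P=0]  = 5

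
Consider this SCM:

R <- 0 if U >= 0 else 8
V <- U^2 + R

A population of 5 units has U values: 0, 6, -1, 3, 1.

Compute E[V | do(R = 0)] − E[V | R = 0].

The intervention sets R=0 in all 5 units regardless of U. Recomputing V per unit gives 0, 36, 1, 9, 1; average 9.4.
Observing R=0 restricts to units where R's equation naturally yields 0: U ∈ {0, 6, 3, 1}. In that subpopulation V = 0, 36, 9, 1, mean 11.5.
Difference = 9.4 − 11.5 = -2.1.

-2.1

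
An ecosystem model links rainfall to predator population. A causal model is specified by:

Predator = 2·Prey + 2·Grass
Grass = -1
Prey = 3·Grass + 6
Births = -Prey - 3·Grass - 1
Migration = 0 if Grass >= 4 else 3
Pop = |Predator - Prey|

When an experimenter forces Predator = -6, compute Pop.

The intervention breaks the incoming arrows to Predator: Predator = 2·Prey + 2·Grass no longer applies, and Predator = -6.
Prey = 3·Grass + 6  [with Grass=-1]  = 3
Pop = |Predator - Prey|  [with Predator=-6, Prey=3]  = 9

9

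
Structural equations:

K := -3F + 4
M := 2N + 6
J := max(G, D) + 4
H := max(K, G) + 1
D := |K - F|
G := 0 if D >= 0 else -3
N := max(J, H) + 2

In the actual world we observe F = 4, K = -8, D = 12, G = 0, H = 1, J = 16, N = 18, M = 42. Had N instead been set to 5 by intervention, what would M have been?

16

do(N=5) replaces the equation N := max(J, H) + 2 with the constant N = 5.
M = 2N + 6  [with N=5]  = 16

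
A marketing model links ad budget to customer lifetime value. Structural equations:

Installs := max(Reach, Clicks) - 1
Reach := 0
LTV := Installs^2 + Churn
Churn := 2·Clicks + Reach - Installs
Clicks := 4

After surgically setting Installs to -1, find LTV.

do(Installs=-1) replaces the equation Installs := max(Reach, Clicks) - 1 with the constant Installs = -1.
Churn = 2·Clicks + Reach - Installs  [with Clicks=4, Reach=0, Installs=-1]  = 9
LTV = Installs^2 + Churn  [with Installs=-1, Churn=9]  = 10

10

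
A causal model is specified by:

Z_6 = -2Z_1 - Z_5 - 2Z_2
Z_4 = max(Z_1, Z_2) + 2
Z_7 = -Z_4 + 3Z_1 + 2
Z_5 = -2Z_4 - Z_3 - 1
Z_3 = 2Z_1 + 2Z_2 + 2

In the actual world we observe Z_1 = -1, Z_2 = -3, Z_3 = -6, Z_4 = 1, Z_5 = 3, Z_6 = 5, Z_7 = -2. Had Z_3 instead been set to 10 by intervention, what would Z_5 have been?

-13

do(Z_3=10) replaces the equation Z_3 = 2Z_1 + 2Z_2 + 2 with the constant Z_3 = 10.
Z_4 = max(Z_1, Z_2) + 2  [with Z_1=-1, Z_2=-3]  = 1
Z_5 = -2Z_4 - Z_3 - 1  [with Z_4=1, Z_3=10]  = -13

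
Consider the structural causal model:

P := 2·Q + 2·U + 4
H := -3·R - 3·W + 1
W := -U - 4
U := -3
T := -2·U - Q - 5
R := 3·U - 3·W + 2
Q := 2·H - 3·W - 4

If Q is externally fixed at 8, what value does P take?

14

The intervention breaks the incoming arrows to Q: Q := 2·H - 3·W - 4 no longer applies, and Q = 8.
P = 2·Q + 2·U + 4  [with Q=8, U=-3]  = 14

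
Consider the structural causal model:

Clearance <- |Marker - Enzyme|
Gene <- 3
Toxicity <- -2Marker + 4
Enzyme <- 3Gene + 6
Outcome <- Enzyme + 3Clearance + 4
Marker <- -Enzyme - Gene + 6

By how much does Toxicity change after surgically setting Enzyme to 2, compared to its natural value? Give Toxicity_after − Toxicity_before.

-26

Under do(Enzyme=2), the mechanism Enzyme <- 3Gene + 6 is discarded; Enzyme is fixed at 2.
Marker = -Enzyme - Gene + 6  [with Enzyme=2, Gene=3]  = 1
Toxicity = -2Marker + 4  [with Marker=1]  = 2
Without intervention: Enzyme = 3Gene + 6  [with Gene=3]  = 15; Marker = -Enzyme - Gene + 6  [with Enzyme=15, Gene=3]  = -12; Toxicity = -2Marker + 4  [with Marker=-12]  = 28.
Change = 2 − 28 = -26.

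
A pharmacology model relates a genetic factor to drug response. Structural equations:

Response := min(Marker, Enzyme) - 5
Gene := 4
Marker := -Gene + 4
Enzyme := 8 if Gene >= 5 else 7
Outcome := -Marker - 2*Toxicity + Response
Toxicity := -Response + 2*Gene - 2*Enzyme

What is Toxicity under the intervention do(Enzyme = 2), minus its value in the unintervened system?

10

do(Enzyme=2) replaces the equation Enzyme := 8 if Gene >= 5 else 7 with the constant Enzyme = 2.
Marker = -Gene + 4  [with Gene=4]  = 0
Response = min(Marker, Enzyme) - 5  [with Marker=0, Enzyme=2]  = -5
Toxicity = -Response + 2*Gene - 2*Enzyme  [with Response=-5, Gene=4, Enzyme=2]  = 9
Without intervention: Enzyme = 8 if Gene >= 5 else 7  [with Gene=4]  = 7; Marker = -Gene + 4  [with Gene=4]  = 0; Response = min(Marker, Enzyme) - 5  [with Marker=0, Enzyme=7]  = -5; Toxicity = -Response + 2*Gene - 2*Enzyme  [with Response=-5, Gene=4, Enzyme=7]  = -1.
Change = 9 − (-1) = 10.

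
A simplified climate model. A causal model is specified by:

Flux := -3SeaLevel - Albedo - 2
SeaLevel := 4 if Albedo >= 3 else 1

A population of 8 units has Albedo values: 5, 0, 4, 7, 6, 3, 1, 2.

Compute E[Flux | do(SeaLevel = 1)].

-8.5

Under do(SeaLevel=1), SeaLevel's equation is replaced by SeaLevel=1 for every unit. Per-unit Flux: -10, -5, -9, -12, -11, -8, -6, -7. Mean = -8.5.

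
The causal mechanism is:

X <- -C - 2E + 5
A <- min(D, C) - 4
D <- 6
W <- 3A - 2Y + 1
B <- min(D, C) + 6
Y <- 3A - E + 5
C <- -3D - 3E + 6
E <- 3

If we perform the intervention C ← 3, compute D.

6

Under do(C=3), the mechanism C <- -3D - 3E + 6 is discarded; C is fixed at 3.
Since D is not a descendant of the intervened variable, it is unaffected.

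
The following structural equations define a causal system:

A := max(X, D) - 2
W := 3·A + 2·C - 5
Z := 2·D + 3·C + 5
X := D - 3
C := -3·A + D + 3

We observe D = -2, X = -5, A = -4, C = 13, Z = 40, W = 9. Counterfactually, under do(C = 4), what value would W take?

-9

Under do(C=4), the mechanism C := -3·A + D + 3 is discarded; C is fixed at 4.
X = D - 3  [with D=-2]  = -5
A = max(X, D) - 2  [with X=-5, D=-2]  = -4
W = 3·A + 2·C - 5  [with A=-4, C=4]  = -9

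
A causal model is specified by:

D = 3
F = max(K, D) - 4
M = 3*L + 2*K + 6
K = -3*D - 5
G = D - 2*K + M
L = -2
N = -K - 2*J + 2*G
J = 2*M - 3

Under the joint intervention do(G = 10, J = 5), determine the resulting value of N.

24

Under do(G = 10, J = 5), each intervened variable's structural equation is replaced by its fixed value.
K = -3*D - 5  [with D=3]  = -14
N = -K - 2*J + 2*G  [with K=-14, J=5, G=10]  = 24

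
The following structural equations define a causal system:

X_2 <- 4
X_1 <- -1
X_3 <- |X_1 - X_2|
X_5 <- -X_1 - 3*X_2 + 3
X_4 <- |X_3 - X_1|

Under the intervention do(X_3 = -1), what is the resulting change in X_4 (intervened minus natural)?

-6

The intervention breaks the incoming arrows to X_3: X_3 <- |X_1 - X_2| no longer applies, and X_3 = -1.
X_4 = |X_3 - X_1|  [with X_3=-1, X_1=-1]  = 0
Without intervention: X_3 = |X_1 - X_2|  [with X_1=-1, X_2=4]  = 5; X_4 = |X_3 - X_1|  [with X_3=5, X_1=-1]  = 6.
Change = 0 − 6 = -6.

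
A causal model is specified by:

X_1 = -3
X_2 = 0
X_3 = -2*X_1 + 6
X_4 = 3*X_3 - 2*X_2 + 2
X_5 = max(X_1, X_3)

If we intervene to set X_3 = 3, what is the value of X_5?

do(X_3=3) replaces the equation X_3 = -2*X_1 + 6 with the constant X_3 = 3.
X_5 = max(X_1, X_3)  [with X_1=-3, X_3=3]  = 3

3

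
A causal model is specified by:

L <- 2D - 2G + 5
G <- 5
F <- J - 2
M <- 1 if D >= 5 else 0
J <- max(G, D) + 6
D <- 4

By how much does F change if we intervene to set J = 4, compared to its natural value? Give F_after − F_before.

-7

Under do(J=4), the mechanism J <- max(G, D) + 6 is discarded; J is fixed at 4.
F = J - 2  [with J=4]  = 2
Without intervention: J = max(G, D) + 6  [with G=5, D=4]  = 11; F = J - 2  [with J=11]  = 9.
Change = 2 − 9 = -7.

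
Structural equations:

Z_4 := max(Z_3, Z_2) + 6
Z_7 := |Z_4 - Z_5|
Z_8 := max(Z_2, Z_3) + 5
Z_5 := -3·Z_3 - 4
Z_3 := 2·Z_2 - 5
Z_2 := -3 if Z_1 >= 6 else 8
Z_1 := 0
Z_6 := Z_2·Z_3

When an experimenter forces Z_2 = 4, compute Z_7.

23

Under do(Z_2=4), the mechanism Z_2 := -3 if Z_1 >= 6 else 8 is discarded; Z_2 is fixed at 4.
Z_3 = 2·Z_2 - 5  [with Z_2=4]  = 3
Z_4 = max(Z_3, Z_2) + 6  [with Z_3=3, Z_2=4]  = 10
Z_5 = -3·Z_3 - 4  [with Z_3=3]  = -13
Z_7 = |Z_4 - Z_5|  [with Z_4=10, Z_5=-13]  = 23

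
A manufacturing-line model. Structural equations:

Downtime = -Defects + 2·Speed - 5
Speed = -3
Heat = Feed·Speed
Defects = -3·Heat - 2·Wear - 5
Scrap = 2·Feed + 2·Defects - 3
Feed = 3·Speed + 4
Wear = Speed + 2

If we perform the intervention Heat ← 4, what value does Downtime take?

The intervention breaks the incoming arrows to Heat: Heat = Feed·Speed no longer applies, and Heat = 4.
Wear = Speed + 2  [with Speed=-3]  = -1
Defects = -3·Heat - 2·Wear - 5  [with Heat=4, Wear=-1]  = -15
Downtime = -Defects + 2·Speed - 5  [with Defects=-15, Speed=-3]  = 4

4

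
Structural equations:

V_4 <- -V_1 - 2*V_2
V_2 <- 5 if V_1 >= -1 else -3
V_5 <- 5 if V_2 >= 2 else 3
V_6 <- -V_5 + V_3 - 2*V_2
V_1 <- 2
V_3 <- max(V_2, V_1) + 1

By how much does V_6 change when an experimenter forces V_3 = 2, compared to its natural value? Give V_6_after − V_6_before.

-4

The intervention breaks the incoming arrows to V_3: V_3 <- max(V_2, V_1) + 1 no longer applies, and V_3 = 2.
V_2 = 5 if V_1 >= -1 else -3  [with V_1=2]  = 5
V_5 = 5 if V_2 >= 2 else 3  [with V_2=5]  = 5
V_6 = -V_5 + V_3 - 2*V_2  [with V_5=5, V_3=2, V_2=5]  = -13
Without intervention: V_2 = 5 if V_1 >= -1 else -3  [with V_1=2]  = 5; V_3 = max(V_2, V_1) + 1  [with V_2=5, V_1=2]  = 6; V_5 = 5 if V_2 >= 2 else 3  [with V_2=5]  = 5; V_6 = -V_5 + V_3 - 2*V_2  [with V_5=5, V_3=6, V_2=5]  = -9.
Change = -13 − (-9) = -4.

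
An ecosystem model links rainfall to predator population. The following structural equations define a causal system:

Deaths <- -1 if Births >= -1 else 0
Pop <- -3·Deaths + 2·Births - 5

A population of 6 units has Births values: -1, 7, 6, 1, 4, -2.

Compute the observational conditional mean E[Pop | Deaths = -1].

Conditioning on Deaths=-1 selects the 5 unit(s) with Births ∈ {-1, 7, 6, 1, 4}. Their Pop values: -4, 12, 10, 0, 6. Mean = 4.8.

4.8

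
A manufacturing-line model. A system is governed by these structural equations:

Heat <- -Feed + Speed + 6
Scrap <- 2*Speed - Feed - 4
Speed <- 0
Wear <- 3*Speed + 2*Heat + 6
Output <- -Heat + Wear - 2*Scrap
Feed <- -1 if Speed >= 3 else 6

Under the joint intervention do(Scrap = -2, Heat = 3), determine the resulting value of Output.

13

The joint intervention fixes Scrap = -2, Heat = 3, removing each variable's own equation.
Wear = 3*Speed + 2*Heat + 6  [with Speed=0, Heat=3]  = 12
Output = -Heat + Wear - 2*Scrap  [with Heat=3, Wear=12, Scrap=-2]  = 13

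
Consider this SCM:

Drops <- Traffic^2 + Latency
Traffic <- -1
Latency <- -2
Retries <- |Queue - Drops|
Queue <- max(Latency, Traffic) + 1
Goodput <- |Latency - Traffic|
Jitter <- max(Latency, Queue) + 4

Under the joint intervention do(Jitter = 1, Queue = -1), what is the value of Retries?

0

Under do(Jitter = 1, Queue = -1), each intervened variable's structural equation is replaced by its fixed value.
Drops = Traffic^2 + Latency  [with Traffic=-1, Latency=-2]  = -1
Retries = |Queue - Drops|  [with Queue=-1, Drops=-1]  = 0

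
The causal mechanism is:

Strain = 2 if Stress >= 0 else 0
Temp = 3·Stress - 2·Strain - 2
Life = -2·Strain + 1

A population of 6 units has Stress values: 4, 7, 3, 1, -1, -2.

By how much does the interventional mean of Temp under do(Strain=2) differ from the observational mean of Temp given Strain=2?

do(Strain=2) breaks Strain's dependence on Stress. With Strain=2 fixed, Temp across the units is 6, 15, 3, -3, -9, -12, mean 0.
Conditioning on Strain=2 selects the 4 unit(s) with Stress ∈ {4, 7, 3, 1}. Their Temp values: 6, 15, 3, -3. Mean = 5.25.
Difference = 0 − 5.25 = -5.25.

-5.25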